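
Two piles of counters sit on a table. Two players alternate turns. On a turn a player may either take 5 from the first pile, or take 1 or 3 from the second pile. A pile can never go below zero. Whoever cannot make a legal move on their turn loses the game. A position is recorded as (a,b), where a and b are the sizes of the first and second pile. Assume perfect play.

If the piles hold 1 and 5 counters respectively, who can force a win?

The first player wins.

Classify positions by backward induction: terminal positions (no move available) are L. From any other position, the mover wins iff some move reaches an L.
No move ever increases a pile, so every position that can arise here has a ≤ 1 and b ≤ 5; it is enough to label the cells with 0 ≤ a ≤ 1 and 0 ≤ b ≤ 5.
Every move lowers a or b (never raises either), so fill the grid row by row in increasing a, and left to right within a row: each cell's successors are then already labelled.
      b=0  b=1  b=2  b=3  b=4  b=5
a=0:    L    W    L    W    L    W
a=1:    L    W    L    W    L    W
Cells with no legal move (terminal, hence L): (0,0), (1,0).
The remaining L cells, each justified by listing all of its moves:
(0,2): the only move is to (0,1)(W), a W ⇒ L
(0,4): moves to (0,3)(W), (0,1)(W); every one is W ⇒ L
(1,2): the only move is to (1,1)(W), a W ⇒ L
(1,4): moves to (1,3)(W), (1,1)(W); every one is W ⇒ L
Every other cell has at least one move into one of the L cells above, so it is W.
The starting position (1,5) is W: the player to move should move to (1,4), handing over an L position.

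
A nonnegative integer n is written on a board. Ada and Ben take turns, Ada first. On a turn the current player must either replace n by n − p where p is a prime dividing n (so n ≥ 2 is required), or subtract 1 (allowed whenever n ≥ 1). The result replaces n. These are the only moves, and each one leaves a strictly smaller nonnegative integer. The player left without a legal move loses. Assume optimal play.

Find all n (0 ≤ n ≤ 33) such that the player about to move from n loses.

0, 4, 8, 12, 16, 20, 24, 28, 32

Work bottom-up. With no move the player to move loses. Otherwise the position is W if at least one move leads to an L position for the opponent, and L if every move leads to a W.
n=0: no move → L
n=1: reaches L-position 0 → W
n=2: reaches L-position 0 → W
n=3: reaches L-position 0 → W
n=4: only reaches 2(W), 3(W), all W → L
n=5: reaches L-position 0 → W
n=6: reaches L-position 4 → W
n=7: reaches L-position 0 → W
n=8: only reaches 6(W), 7(W), all W → L
n=9: reaches L-position 8 → W
n=10: reaches L-position 8 → W
n=11: reaches L-position 0 → W
n=12: only reaches 9(W), 10(W), 11(W), all W → L
n=13: reaches L-position 0 → W
n=14: reaches L-position 12 → W
n=15: reaches L-position 12 → W
n=16: only reaches 14(W), 15(W), all W → L
n=17: reaches L-position 0 → W
n=18: reaches L-position 16 → W
n=19: reaches L-position 0 → W
n=20: only reaches 15(W), 18(W), 19(W), all W → L
n=21: reaches L-position 20 → W
n=22: reaches L-position 20 → W
n=23: reaches L-position 0 → W
n=24: only reaches 21(W), 22(W), 23(W), all W → L
n=25: reaches L-position 20 → W
n=26: reaches L-position 24 → W
n=27: reaches L-position 24 → W
n=28: only reaches 21(W), 26(W), 27(W), all W → L
n=29: reaches L-position 0 → W
n=30: reaches L-position 28 → W
n=31: reaches L-position 0 → W
n=32: only reaches 30(W), 31(W), all W → L
n=33: reaches L-position 32 → W
Reading off the rows marked L gives the requested list; there are 9 such values of n.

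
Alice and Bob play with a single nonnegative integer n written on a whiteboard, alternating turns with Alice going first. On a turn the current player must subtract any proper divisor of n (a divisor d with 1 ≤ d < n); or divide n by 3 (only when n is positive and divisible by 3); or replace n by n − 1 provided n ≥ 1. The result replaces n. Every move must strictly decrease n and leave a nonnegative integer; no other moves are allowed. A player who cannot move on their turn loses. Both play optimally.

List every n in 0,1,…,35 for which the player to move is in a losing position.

Classify positions by backward induction: terminal positions (no move available) are L. From any other position, the mover wins iff some move reaches an L.
n=0: no move → L
n=1: can move to 0, which is L ⇒ W
n=2: the only move is to 1(W), a W ⇒ L
n=3: can move to 2, which is L ⇒ W
n=4: can move to 2, which is L ⇒ W
n=5: the only move is to 4(W), a W ⇒ L
n=6: can move to 2, which is L ⇒ W
n=7: the only move is to 6(W), a W ⇒ L
n=8: can move to 7, which is L ⇒ W
n=9: moves to 3(W), 6(W), 8(W); every one is W ⇒ L
n=10: can move to 5, which is L ⇒ W
n=11: the only move is to 10(W), a W ⇒ L
n=12: can move to 9, which is L ⇒ W
n=13: the only move is to 12(W), a W ⇒ L
n=14: can move to 7, which is L ⇒ W
n=15: can move to 5, which is L ⇒ W
n=16: moves to 8(W), 12(W), 14(W), 15(W); every one is W ⇒ L
n=17: can move to 16, which is L ⇒ W
n=18: can move to 9, which is L ⇒ W
n=19: the only move is to 18(W), a W ⇒ L
n=20: can move to 16, which is L ⇒ W
n=21: can move to 7, which is L ⇒ W
n=22: can move to 11, which is L ⇒ W
n=23: the only move is to 22(W), a W ⇒ L
n=24: can move to 16, which is L ⇒ W
n=25: moves to 20(W), 24(W); every one is W ⇒ L
n=26: can move to 13, which is L ⇒ W
n=27: can move to 9, which is L ⇒ W
n=28: moves to 14(W), 21(W), 24(W), 26(W), 27(W); every one is W ⇒ L
n=29: can move to 28, which is L ⇒ W
n=30: can move to 25, which is L ⇒ W
n=31: the only move is to 30(W), a W ⇒ L
n=32: can move to 16, which is L ⇒ W
n=33: can move to 11, which is L ⇒ W
n=34: moves to 17(W), 32(W), 33(W); every one is W ⇒ L
n=35: can move to 28, which is L ⇒ W
The losing starting values of n are exactly the entries labelled L in this table (14 of them).

0, 2, 5, 7, 9, 11, 13, 16, 19, 23, 25, 28, 31, 34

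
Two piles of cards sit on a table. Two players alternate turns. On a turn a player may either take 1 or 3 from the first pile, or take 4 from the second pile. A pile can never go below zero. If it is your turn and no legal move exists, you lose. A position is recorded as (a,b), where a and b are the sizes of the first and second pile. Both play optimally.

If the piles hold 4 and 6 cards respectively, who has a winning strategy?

The first player wins.

Label each position W (a win for the player to move) or L (a loss). A position with no legal move is L; any other position is W exactly when some move reaches an L, and L when every move reaches a W.
No move ever increases a pile, so every position that can arise here has a ≤ 4 and b ≤ 6; it is enough to label the cells with 0 ≤ a ≤ 4 and 0 ≤ b ≤ 6.
Every move lowers a or b (never raises either), so fill the grid row by row in increasing a, and left to right within a row: each cell's successors are then already labelled.
      b=0  b=1  b=2  b=3  b=4  b=5  b=6
a=0:    L    L    L    L    W    W    W
a=1:    W    W    W    W    L    L    L
a=2:    L    L    L    L    W    W    W
a=3:    W    W    W    W    L    L    L
a=4:    L    L    L    L    W    W    W
Cells with no legal move (terminal, hence L): (0,0), (0,1), (0,2), (0,3).
The remaining L cells, each justified by listing all of its moves:
(1,4): moves to (0,4)(W), (1,0)(W); every one is W ⇒ L
(1,5): moves to (0,5)(W), (1,1)(W); every one is W ⇒ L
(1,6): moves to (0,6)(W), (1,2)(W); every one is W ⇒ L
(2,0): the only move is to (1,0)(W), a W ⇒ L
(2,1): the only move is to (1,1)(W), a W ⇒ L
(2,2): the only move is to (1,2)(W), a W ⇒ L
(2,3): the only move is to (1,3)(W), a W ⇒ L
(3,4): moves to (2,4)(W), (0,4)(W), (3,0)(W); every one is W ⇒ L
(3,5): moves to (2,5)(W), (0,5)(W), (3,1)(W); every one is W ⇒ L
(3,6): moves to (2,6)(W), (0,6)(W), (3,2)(W); every one is W ⇒ L
(4,0): moves to (3,0)(W), (1,0)(W); every one is W ⇒ L
(4,1): moves to (3,1)(W), (1,1)(W); every one is W ⇒ L
(4,2): moves to (3,2)(W), (1,2)(W); every one is W ⇒ L
(4,3): moves to (3,3)(W), (1,3)(W); every one is W ⇒ L
Every other cell has at least one move into one of the L cells above, so it is W.
The starting position (4,6) is W: the player to move should move to (3,6), handing over an L position.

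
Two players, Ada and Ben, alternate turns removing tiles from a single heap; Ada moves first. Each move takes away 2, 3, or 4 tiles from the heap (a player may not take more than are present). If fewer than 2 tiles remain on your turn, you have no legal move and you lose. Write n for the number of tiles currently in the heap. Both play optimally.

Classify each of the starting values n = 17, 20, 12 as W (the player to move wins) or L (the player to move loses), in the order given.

Classify positions by backward induction: terminal positions (no move available) are L. From any other position, the mover wins iff some move reaches an L.
n=0: no move → L
n=1: no move → L
n=2: reaches L-position 0 → W
n=3: reaches L-position 1 → W
n=4: reaches L-position 1 → W
n=5: reaches L-position 1 → W
n=6: only reaches 4(W), 3(W), 2(W), all W → L
n=7: only reaches 5(W), 4(W), 3(W), all W → L
n=8: reaches L-position 6 → W
n=9: reaches L-position 7 → W
n=10: reaches L-position 7 → W
n=11: reaches L-position 7 → W
n=12: only reaches 10(W), 9(W), 8(W), all W → L
n=13: only reaches 11(W), 10(W), 9(W), all W → L
n=14: reaches L-position 12 → W
n=15: reaches L-position 13 → W
n=16: reaches L-position 13 → W
n=17: reaches L-position 13 → W
n=18: only reaches 16(W), 15(W), 14(W), all W → L
n=19: only reaches 17(W), 16(W), 15(W), all W → L
n=20: reaches L-position 18 → W

17: W, 20: W, 12: L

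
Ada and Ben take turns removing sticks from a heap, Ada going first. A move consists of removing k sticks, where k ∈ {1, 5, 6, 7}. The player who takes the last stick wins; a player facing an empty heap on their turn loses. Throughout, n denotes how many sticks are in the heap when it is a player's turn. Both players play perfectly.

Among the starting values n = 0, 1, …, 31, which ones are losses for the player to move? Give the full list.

Build the W/L table. Terminal = L. A non-terminal position is W if it has a move to some L; otherwise it is L.
n=0: no move → L
n=1: reaches L-position 0 → W
n=2: only reaches 1(W), which is W → L
n=3: reaches L-position 2 → W
n=4: only reaches 3(W), which is W → L
n=5: reaches L-position 4 → W
n=6: reaches L-position 0 → W
n=7: reaches L-position 2 → W
n=8: reaches L-position 2 → W
n=9: reaches L-position 4 → W
n=10: reaches L-position 4 → W
n=11: reaches L-position 4 → W
n=12: only reaches 11(W), 7(W), 6(W), 5(W), all W → L
n=13: reaches L-position 12 → W
n=14: only reaches 13(W), 9(W), 8(W), 7(W), all W → L
n=15: reaches L-position 14 → W
n=16: only reaches 15(W), 11(W), 10(W), 9(W), all W → L
n=17: reaches L-position 16 → W
n=18: reaches L-position 12 → W
n=19: reaches L-position 14 → W
n=20: reaches L-position 14 → W
n=21: reaches L-position 16 → W
n=22: reaches L-position 16 → W
n=23: reaches L-position 16 → W
n=24: only reaches 23(W), 19(W), 18(W), 17(W), all W → L
n=25: reaches L-position 24 → W
n=26: only reaches 25(W), 21(W), 20(W), 19(W), all W → L
n=27: reaches L-position 26 → W
n=28: only reaches 27(W), 23(W), 22(W), 21(W), all W → L
n=29: reaches L-position 28 → W
n=30: reaches L-position 24 → W
n=31: reaches L-position 26 → W
Reading off the rows marked L gives the requested list; there are 9 such values of n.

0, 2, 4, 12, 14, 16, 24, 26, 28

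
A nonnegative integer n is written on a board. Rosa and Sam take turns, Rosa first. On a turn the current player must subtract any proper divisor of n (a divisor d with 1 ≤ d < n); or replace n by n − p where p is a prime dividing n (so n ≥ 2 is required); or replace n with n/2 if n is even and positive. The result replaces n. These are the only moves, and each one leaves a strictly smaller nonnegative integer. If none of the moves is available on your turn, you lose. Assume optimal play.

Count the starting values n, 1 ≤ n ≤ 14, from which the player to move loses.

4

Classify positions by backward induction: terminal positions (no move available) are L. From any other position, the mover wins iff some move reaches an L.
n=0: no move → L
n=1: no move → L
n=2: W (go to 0, an L position)
n=3: W (go to 0, an L position)
n=4: L (options 2(W), 3(W) are all W)
n=5: W (go to 0, an L position)
n=6: W (go to 4, an L position)
n=7: W (go to 0, an L position)
n=8: W (go to 4, an L position)
n=9: L (options 6(W), 8(W) are all W)
n=10: W (go to 9, an L position)
n=11: W (go to 0, an L position)
n=12: W (go to 9, an L position)
n=13: W (go to 0, an L position)
n=14: L (options 7(W), 12(W), 13(W) are all W)
L entries with 1 ≤ n ≤ 14 (n=0 is outside the asked range and is not counted): n = 1, 4, 9, 14; that makes 4.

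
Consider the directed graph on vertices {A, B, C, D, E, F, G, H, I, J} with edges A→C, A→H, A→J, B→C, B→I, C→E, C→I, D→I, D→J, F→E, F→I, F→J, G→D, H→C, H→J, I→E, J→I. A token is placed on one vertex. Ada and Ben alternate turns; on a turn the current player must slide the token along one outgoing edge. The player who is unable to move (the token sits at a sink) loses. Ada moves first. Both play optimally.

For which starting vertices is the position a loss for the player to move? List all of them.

B, E, G, J

Use the standard recursion: the mover loses at a terminal position; elsewhere, the mover wins exactly when some move hands the opponent an L position.
Every edge goes from a vertex to one that appears earlier in the order E, I, C, B, J, D, G, H, A, F, so processing vertices in that order labels each vertex after all of its successors.
E: no outgoing edge → L
I: →E(L), so W
C: →E(L), so W
B: →C(W), I(W) — all W, so L
J: →I(W) only, which is W, so L
D: →J(L), so W
G: →D(W) only, which is W, so L
H: →J(L), so W
A: →J(L), so W
F: →J(L), so W
Reading off the rows marked L gives the requested list; there are 4 such vertices.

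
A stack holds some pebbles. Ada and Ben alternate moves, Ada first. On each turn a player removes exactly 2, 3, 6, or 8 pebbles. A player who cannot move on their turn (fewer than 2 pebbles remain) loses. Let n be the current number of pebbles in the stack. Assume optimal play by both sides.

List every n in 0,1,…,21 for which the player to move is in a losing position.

Compute win/loss labels from the base case upward. A position with no move is L. Any other position is W if it can reach an L in one move, else L.
n=0: no move → L
n=1: no move → L
n=2: can move to 0, which is L ⇒ W
n=3: can move to 1, which is L ⇒ W
n=4: can move to 1, which is L ⇒ W
n=5: moves to 3(W), 2(W); every one is W ⇒ L
n=6: can move to 0, which is L ⇒ W
n=7: can move to 5, which is L ⇒ W
n=8: can move to 5, which is L ⇒ W
n=9: can move to 1, which is L ⇒ W
n=10: moves to 8(W), 7(W), 4(W), 2(W); every one is W ⇒ L
n=11: can move to 5, which is L ⇒ W
n=12: can move to 10, which is L ⇒ W
n=13: can move to 10, which is L ⇒ W
n=14: moves to 12(W), 11(W), 8(W), 6(W); every one is W ⇒ L
n=15: moves to 13(W), 12(W), 9(W), 7(W); every one is W ⇒ L
n=16: can move to 14, which is L ⇒ W
n=17: can move to 15, which is L ⇒ W
n=18: can move to 15, which is L ⇒ W
n=19: moves to 17(W), 16(W), 13(W), 11(W); every one is W ⇒ L
n=20: can move to 14, which is L ⇒ W
n=21: can move to 19, which is L ⇒ W
Reading off the rows marked L gives the requested list; there are 7 such values of n.

0, 1, 5, 10, 14, 15, 19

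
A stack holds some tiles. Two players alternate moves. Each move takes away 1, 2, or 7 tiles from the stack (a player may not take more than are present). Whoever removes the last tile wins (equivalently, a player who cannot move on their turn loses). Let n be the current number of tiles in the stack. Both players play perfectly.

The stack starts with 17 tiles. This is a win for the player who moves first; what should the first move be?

Work bottom-up. With no move the player to move loses. Otherwise the position is W if at least one move leads to an L position for the opponent, and L if every move leads to a W.
n=0: no move → L
n=1: can move to 0, which is L ⇒ W
n=2: can move to 0, which is L ⇒ W
n=3: moves to 2(W), 1(W); every one is W ⇒ L
n=4: can move to 3, which is L ⇒ W
n=5: can move to 3, which is L ⇒ W
n=6: moves to 5(W), 4(W); every one is W ⇒ L
n=7: can move to 6, which is L ⇒ W
n=8: can move to 6, which is L ⇒ W
n=9: moves to 8(W), 7(W), 2(W); every one is W ⇒ L
n=10: can move to 9, which is L ⇒ W
n=11: can move to 9, which is L ⇒ W
n=12: moves to 11(W), 10(W), 5(W); every one is W ⇒ L
n=13: can move to 12, which is L ⇒ W
n=14: can move to 12, which is L ⇒ W
n=15: moves to 14(W), 13(W), 8(W); every one is W ⇒ L
n=16: can move to 15, which is L ⇒ W
n=17: can move to 15, which is L ⇒ W
From 17, the L positions reachable in one move are: 15.

Remove 2, leaving 15.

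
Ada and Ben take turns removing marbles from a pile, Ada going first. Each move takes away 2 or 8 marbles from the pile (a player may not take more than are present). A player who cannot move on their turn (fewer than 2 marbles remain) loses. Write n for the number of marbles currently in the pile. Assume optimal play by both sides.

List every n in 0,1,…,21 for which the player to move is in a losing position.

0, 1, 4, 5, 10, 11, 14, 15, 20, 21

Classify positions by backward induction: terminal positions (no move available) are L. From any other position, the mover wins iff some move reaches an L.
n=0: no move → L
n=1: no move → L
n=2: reaches L-position 0 → W
n=3: reaches L-position 1 → W
n=4: only reaches 2(W), which is W → L
n=5: only reaches 3(W), which is W → L
n=6: reaches L-position 4 → W
n=7: reaches L-position 5 → W
n=8: reaches L-position 0 → W
n=9: reaches L-position 1 → W
n=10: only reaches 8(W), 2(W), all W → L
n=11: only reaches 9(W), 3(W), all W → L
n=12: reaches L-position 10 → W
n=13: reaches L-position 11 → W
n=14: only reaches 12(W), 6(W), all W → L
n=15: only reaches 13(W), 7(W), all W → L
n=16: reaches L-position 14 → W
n=17: reaches L-position 15 → W
n=18: reaches L-position 10 → W
n=19: reaches L-position 11 → W
n=20: only reaches 18(W), 12(W), all W → L
n=21: only reaches 19(W), 13(W), all W → L
Reading off the rows marked L gives the requested list; there are 10 such values of n.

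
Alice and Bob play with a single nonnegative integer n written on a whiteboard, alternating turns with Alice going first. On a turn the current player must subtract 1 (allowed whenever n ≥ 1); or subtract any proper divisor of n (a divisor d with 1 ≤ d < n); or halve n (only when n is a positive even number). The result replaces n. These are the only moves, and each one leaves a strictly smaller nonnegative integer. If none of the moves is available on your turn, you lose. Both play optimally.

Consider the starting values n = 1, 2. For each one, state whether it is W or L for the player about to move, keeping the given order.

1: W, 2: L

Use the standard recursion: the mover loses at a terminal position; elsewhere, the mover wins exactly when some move hands the opponent an L position.
n=0: no move → L
n=1: →0(L), so W
n=2: →1(W) only, which is W, so L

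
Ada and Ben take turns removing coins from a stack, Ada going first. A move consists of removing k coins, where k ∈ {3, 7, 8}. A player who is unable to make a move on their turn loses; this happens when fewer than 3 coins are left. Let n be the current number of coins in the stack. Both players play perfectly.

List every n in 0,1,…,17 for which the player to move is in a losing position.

0, 1, 2, 6, 11, 12, 16, 17

Positions with no move are L. A position that does have a move is losing for the player to move precisely when every available move leads to a winning position for the opponent. Fill in the labels:
n=0: no move → L
n=1: no move → L
n=2: no move → L
n=3: W (go to 0, an L position)
n=4: W (go to 1, an L position)
n=5: W (go to 2, an L position)
n=6: L (sole option 3(W) is W)
n=7: W (go to 0, an L position)
n=8: W (go to 1, an L position)
n=9: W (go to 6, an L position)
n=10: W (go to 2, an L position)
n=11: L (options 8(W), 4(W), 3(W) are all W)
n=12: L (options 9(W), 5(W), 4(W) are all W)
n=13: W (go to 6, an L position)
n=14: W (go to 11, an L position)
n=15: W (go to 12, an L position)
n=16: L (options 13(W), 9(W), 8(W) are all W)
n=17: L (options 14(W), 10(W), 9(W) are all W)
The losing starting values of n are exactly the entries labelled L in this table (8 of them).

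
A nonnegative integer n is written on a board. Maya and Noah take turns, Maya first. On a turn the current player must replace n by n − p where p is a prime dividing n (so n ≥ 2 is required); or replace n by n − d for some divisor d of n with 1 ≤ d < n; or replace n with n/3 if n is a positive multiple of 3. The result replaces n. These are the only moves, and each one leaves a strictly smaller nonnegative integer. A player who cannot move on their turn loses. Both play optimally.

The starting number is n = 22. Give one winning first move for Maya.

Classify positions by backward induction: terminal positions (no move available) are L. From any other position, the mover wins iff some move reaches an L.
n=0: no move → L
n=1: no move → L
n=2: →0(L), so W
n=3: →0(L), so W
n=4: →2(W), 3(W) — all W, so L
n=5: →0(L), so W
n=6: →4(L), so W
n=7: →0(L), so W
n=8: →4(L), so W
n=9: →3(W), 6(W), 8(W) — all W, so L
n=10: →9(L), so W
n=11: →0(L), so W
n=12: →4(L), so W
n=13: →0(L), so W
n=14: →7(W), 12(W), 13(W) — all W, so L
n=15: →14(L), so W
n=16: →14(L), so W
n=17: →0(L), so W
n=18: →9(L), so W
n=19: →0(L), so W
n=20: →10(W), 15(W), 16(W), 18(W), 19(W) — all W, so L
n=21: →14(L), so W
n=22: →20(L), so W
From 22, the L positions reachable in one move are: 20.

Move to 20.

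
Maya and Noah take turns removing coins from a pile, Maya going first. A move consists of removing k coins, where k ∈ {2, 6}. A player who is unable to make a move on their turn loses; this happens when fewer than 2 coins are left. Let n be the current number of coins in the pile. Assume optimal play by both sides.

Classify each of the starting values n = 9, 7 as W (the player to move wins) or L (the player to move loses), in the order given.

Build the W/L table. Terminal = L. A non-terminal position is W if it has a move to some L; otherwise it is L.
n=0: no move → L
n=1: no move → L
n=2: →0(L), so W
n=3: →1(L), so W
n=4: →2(W) only, which is W, so L
n=5: →3(W) only, which is W, so L
n=6: →4(L), so W
n=7: →5(L), so W
n=8: →6(W), 2(W) — all W, so L
n=9: →7(W), 3(W) — all W, so L

9: L, 7: W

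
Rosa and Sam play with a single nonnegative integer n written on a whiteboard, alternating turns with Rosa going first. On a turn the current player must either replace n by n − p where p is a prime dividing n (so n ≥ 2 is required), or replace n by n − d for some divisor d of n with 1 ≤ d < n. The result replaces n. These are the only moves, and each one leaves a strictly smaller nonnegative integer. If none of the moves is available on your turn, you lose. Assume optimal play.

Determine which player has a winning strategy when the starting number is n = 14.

Sam wins.

Build the W/L table. Terminal = L. A non-terminal position is W if it has a move to some L; otherwise it is L.
n=0: no move → L
n=1: no move → L
n=2: can move to 0, which is L ⇒ W
n=3: can move to 0, which is L ⇒ W
n=4: moves to 2(W), 3(W); every one is W ⇒ L
n=5: can move to 0, which is L ⇒ W
n=6: can move to 4, which is L ⇒ W
n=7: can move to 0, which is L ⇒ W
n=8: can move to 4, which is L ⇒ W
n=9: moves to 6(W), 8(W); every one is W ⇒ L
n=10: can move to 9, which is L ⇒ W
n=11: can move to 0, which is L ⇒ W
n=12: can move to 9, which is L ⇒ W
n=13: can move to 0, which is L ⇒ W
n=14: moves to 7(W), 12(W), 13(W); every one is W ⇒ L
The starting position 14 is L: whatever Rosa does, the opponent receives a W position.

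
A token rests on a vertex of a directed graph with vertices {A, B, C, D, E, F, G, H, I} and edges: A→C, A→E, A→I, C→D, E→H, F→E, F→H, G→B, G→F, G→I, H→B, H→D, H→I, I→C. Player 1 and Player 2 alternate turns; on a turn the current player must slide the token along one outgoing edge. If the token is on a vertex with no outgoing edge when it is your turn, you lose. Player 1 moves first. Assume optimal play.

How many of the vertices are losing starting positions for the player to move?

Work bottom-up. With no move the player to move loses. Otherwise the position is W if at least one move leads to an L position for the opponent, and L if every move leads to a W.
Every edge goes from a vertex to one that appears earlier in the order D, B, C, I, H, E, A, F, G, so processing vertices in that order labels each vertex after all of its successors.
D: no outgoing edge → L
B: no outgoing edge → L
C: W (go to D, an L position)
I: L (sole option C(W) is W)
H: W (go to I, an L position)
E: L (sole option H(W) is W)
A: W (go to E, an L position)
F: W (go to E, an L position)
G: W (go to I, an L position)
The L vertices are B, D, E, I; that is 4 in all.

4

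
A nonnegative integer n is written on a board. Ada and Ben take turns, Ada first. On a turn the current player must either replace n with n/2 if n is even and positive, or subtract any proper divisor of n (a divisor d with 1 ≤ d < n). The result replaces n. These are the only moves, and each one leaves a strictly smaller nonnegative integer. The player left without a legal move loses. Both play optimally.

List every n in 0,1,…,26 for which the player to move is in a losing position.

0, 1, 3, 5, 7, 9, 11, 13, 15, 17, 19, 21, 23, 25

Compute win/loss labels from the base case upward. A position with no move is L. Any other position is W if it can reach an L in one move, else L.
n=0: no move → L
n=1: no move → L
n=2: can move to 1, which is L ⇒ W
n=3: the only move is to 2(W), a W ⇒ L
n=4: can move to 3, which is L ⇒ W
n=5: the only move is to 4(W), a W ⇒ L
n=6: can move to 3, which is L ⇒ W
n=7: the only move is to 6(W), a W ⇒ L
n=8: can move to 7, which is L ⇒ W
n=9: moves to 6(W), 8(W); every one is W ⇒ L
n=10: can move to 5, which is L ⇒ W
n=11: the only move is to 10(W), a W ⇒ L
n=12: can move to 9, which is L ⇒ W
n=13: the only move is to 12(W), a W ⇒ L
n=14: can move to 7, which is L ⇒ W
n=15: moves to 10(W), 12(W), 14(W); every one is W ⇒ L
n=16: can move to 15, which is L ⇒ W
n=17: the only move is to 16(W), a W ⇒ L
n=18: can move to 9, which is L ⇒ W
n=19: the only move is to 18(W), a W ⇒ L
n=20: can move to 15, which is L ⇒ W
n=21: moves to 14(W), 18(W), 20(W); every one is W ⇒ L
n=22: can move to 11, which is L ⇒ W
n=23: the only move is to 22(W), a W ⇒ L
n=24: can move to 21, which is L ⇒ W
n=25: moves to 20(W), 24(W); every one is W ⇒ L
n=26: can move to 13, which is L ⇒ W
Reading off the rows marked L gives the requested list; there are 14 such values of n.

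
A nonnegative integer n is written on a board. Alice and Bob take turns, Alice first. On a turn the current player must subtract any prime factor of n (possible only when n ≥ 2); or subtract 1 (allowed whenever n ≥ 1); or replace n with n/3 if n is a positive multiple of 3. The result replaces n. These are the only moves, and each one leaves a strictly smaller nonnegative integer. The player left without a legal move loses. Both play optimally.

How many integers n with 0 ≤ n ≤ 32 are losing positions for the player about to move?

9

Classify positions by backward induction: terminal positions (no move available) are L. From any other position, the mover wins iff some move reaches an L.
n=0: no move → L
n=1: reaches L-position 0 → W
n=2: reaches L-position 0 → W
n=3: reaches L-position 0 → W
n=4: only reaches 2(W), 3(W), all W → L
n=5: reaches L-position 0 → W
n=6: reaches L-position 4 → W
n=7: reaches L-position 0 → W
n=8: only reaches 6(W), 7(W), all W → L
n=9: reaches L-position 8 → W
n=10: reaches L-position 8 → W
n=11: reaches L-position 0 → W
n=12: reaches L-position 4 → W
n=13: reaches L-position 0 → W
n=14: only reaches 7(W), 12(W), 13(W), all W → L
n=15: reaches L-position 14 → W
n=16: reaches L-position 14 → W
n=17: reaches L-position 0 → W
n=18: only reaches 6(W), 15(W), 16(W), 17(W), all W → L
n=19: reaches L-position 0 → W
n=20: reaches L-position 18 → W
n=21: reaches L-position 14 → W
n=22: only reaches 11(W), 20(W), 21(W), all W → L
n=23: reaches L-position 0 → W
n=24: reaches L-position 8 → W
n=25: only reaches 20(W), 24(W), all W → L
n=26: reaches L-position 25 → W
n=27: only reaches 9(W), 24(W), 26(W), all W → L
n=28: reaches L-position 27 → W
n=29: reaches L-position 0 → W
n=30: reaches L-position 25 → W
n=31: reaches L-position 0 → W
n=32: only reaches 30(W), 31(W), all W → L
L entries with 0 ≤ n ≤ 32: n = 0, 4, 8, 14, 18, 22, 25, 27, 32; that makes 9.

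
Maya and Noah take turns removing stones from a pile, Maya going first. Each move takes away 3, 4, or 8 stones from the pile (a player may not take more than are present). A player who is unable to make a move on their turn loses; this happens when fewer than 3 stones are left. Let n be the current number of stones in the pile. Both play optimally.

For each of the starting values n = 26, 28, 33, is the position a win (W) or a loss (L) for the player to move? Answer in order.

Work bottom-up. With no move the player to move loses. Otherwise the position is W if at least one move leads to an L position for the opponent, and L if every move leads to a W.
n=0: no move → L
n=1: no move → L
n=2: no move → L
n=3: →0(L), so W
n=4: →1(L), so W
n=5: →2(L), so W
n=6: →2(L), so W
n=7: →4(W), 3(W) — all W, so L
n=8: →0(L), so W
n=9: →1(L), so W
n=10: →7(L), so W
n=11: →7(L), so W
n=12: →9(W), 8(W), 4(W) — all W, so L
n=13: →10(W), 9(W), 5(W) — all W, so L
n=14: →11(W), 10(W), 6(W) — all W, so L
n=15: →12(L), so W
n=16: →13(L), so W
n=17: →14(L), so W
n=18: →14(L), so W
n=19: →16(W), 15(W), 11(W) — all W, so L
n=20: →12(L), so W
n=21: →13(L), so W
n=22: →19(L), so W
n=23: →19(L), so W
n=24: →21(W), 20(W), 16(W) — all W, so L
n=25: →22(W), 21(W), 17(W) — all W, so L
n=26: →23(W), 22(W), 18(W) — all W, so L
n=27: →24(L), so W
n=28: →25(L), so W
n=29: →26(L), so W
n=30: →26(L), so W
n=31: →28(W), 27(W), 23(W) — all W, so L
n=32: →24(L), so W
n=33: →25(L), so W

26: L, 28: W, 33: W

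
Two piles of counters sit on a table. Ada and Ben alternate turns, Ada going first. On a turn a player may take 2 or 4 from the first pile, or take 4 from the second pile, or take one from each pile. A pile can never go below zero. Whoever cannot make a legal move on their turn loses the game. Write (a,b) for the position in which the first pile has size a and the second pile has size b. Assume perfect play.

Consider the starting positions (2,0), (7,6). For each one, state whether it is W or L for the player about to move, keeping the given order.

(2,0): W, (7,6): L

Label each position W (a win for the player to move) or L (a loss). A position with no legal move is L; any other position is W exactly when some move reaches an L, and L when every move reaches a W.
No move ever increases a pile, so every position that can arise here has a ≤ 7 and b ≤ 6; it is enough to label the cells with 0 ≤ a ≤ 7 and 0 ≤ b ≤ 6.
Every move lowers a or b (never raises either), so fill the grid row by row in increasing a, and left to right within a row: each cell's successors are then already labelled.
      b=0  b=1  b=2  b=3  b=4  b=5  b=6
a=0:    L    L    L    L    W    W    W
a=1:    L    W    W    W    W    L    L
a=2:    W    W    W    W    L    L    W
a=3:    W    L    L    L    L    W    W
a=4:    W    W    W    W    W    W    L
a=5:    W    W    W    W    W    W    W
a=6:    L    L    L    L    W    W    W
a=7:    L    W    W    W    W    L    L
Cells with no legal move (terminal, hence L): (0,0), (0,1), (0,2), (0,3), (1,0).
The remaining L cells, each justified by listing all of its moves:
(1,5): moves to (1,1)(W), (0,4)(W); every one is W ⇒ L
(1,6): moves to (1,2)(W), (0,5)(W); every one is W ⇒ L
(2,4): moves to (0,4)(W), (2,0)(W), (1,3)(W); every one is W ⇒ L
(2,5): moves to (0,5)(W), (2,1)(W), (1,4)(W); every one is W ⇒ L
(3,1): moves to (1,1)(W), (2,0)(W); every one is W ⇒ L
(3,2): moves to (1,2)(W), (2,1)(W); every one is W ⇒ L
(3,3): moves to (1,3)(W), (2,2)(W); every one is W ⇒ L
(3,4): moves to (1,4)(W), (3,0)(W), (2,3)(W); every one is W ⇒ L
(4,6): moves to (2,6)(W), (0,6)(W), (4,2)(W), (3,5)(W); every one is W ⇒ L
(6,0): moves to (4,0)(W), (2,0)(W); every one is W ⇒ L
(6,1): moves to (4,1)(W), (2,1)(W), (5,0)(W); every one is W ⇒ L
(6,2): moves to (4,2)(W), (2,2)(W), (5,1)(W); every one is W ⇒ L
(6,3): moves to (4,3)(W), (2,3)(W), (5,2)(W); every one is W ⇒ L
(7,0): moves to (5,0)(W), (3,0)(W); every one is W ⇒ L
(7,5): moves to (5,5)(W), (3,5)(W), (7,1)(W), (6,4)(W); every one is W ⇒ L
(7,6): moves to (5,6)(W), (3,6)(W), (7,2)(W), (6,5)(W); every one is W ⇒ L
Every other cell has at least one move into one of the L cells above, so it is W.
(2,0): the move to (0,0) reaches an L cell, so W
(7,6): one of the L cells justified above, so L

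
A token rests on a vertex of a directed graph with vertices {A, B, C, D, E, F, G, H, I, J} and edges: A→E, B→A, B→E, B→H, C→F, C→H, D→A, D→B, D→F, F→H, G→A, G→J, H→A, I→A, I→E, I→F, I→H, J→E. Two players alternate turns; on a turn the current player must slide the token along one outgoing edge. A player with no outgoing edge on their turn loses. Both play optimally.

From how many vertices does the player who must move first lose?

4

Classify positions by backward induction: terminal positions (no move available) are L. From any other position, the mover wins iff some move reaches an L.
Every edge goes from a vertex to one that appears earlier in the order E, A, H, B, F, D, J, I, G, C, so processing vertices in that order labels each vertex after all of its successors.
E: no outgoing edge → L
A: can move to E, which is L ⇒ W
H: the only move is to A(W), a W ⇒ L
B: can move to H, which is L ⇒ W
F: can move to H, which is L ⇒ W
D: moves to F(W), B(W), A(W); every one is W ⇒ L
J: can move to E, which is L ⇒ W
I: can move to H, which is L ⇒ W
G: moves to J(W), A(W); every one is W ⇒ L
C: can move to H, which is L ⇒ W
The L vertices are D, E, G, H; that is 4 in all.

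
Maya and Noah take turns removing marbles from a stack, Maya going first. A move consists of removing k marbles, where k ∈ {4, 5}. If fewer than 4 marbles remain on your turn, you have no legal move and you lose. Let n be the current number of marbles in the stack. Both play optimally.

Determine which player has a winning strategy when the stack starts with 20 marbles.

Positions with no move are L. A position that does have a move is losing for the player to move precisely when every available move leads to a winning position for the opponent. Fill in the labels:
n=0: no move → L
n=1: no move → L
n=2: no move → L
n=3: no move → L
n=4: can move to 0, which is L ⇒ W
n=5: can move to 1, which is L ⇒ W
n=6: can move to 2, which is L ⇒ W
n=7: can move to 3, which is L ⇒ W
n=8: can move to 3, which is L ⇒ W
n=9: moves to 5(W), 4(W); every one is W ⇒ L
n=10: moves to 6(W), 5(W); every one is W ⇒ L
n=11: moves to 7(W), 6(W); every one is W ⇒ L
n=12: moves to 8(W), 7(W); every one is W ⇒ L
n=13: can move to 9, which is L ⇒ W
n=14: can move to 10, which is L ⇒ W
n=15: can move to 11, which is L ⇒ W
n=16: can move to 12, which is L ⇒ W
n=17: can move to 12, which is L ⇒ W
n=18: moves to 14(W), 13(W); every one is W ⇒ L
n=19: moves to 15(W), 14(W); every one is W ⇒ L
n=20: moves to 16(W), 15(W); every one is W ⇒ L
Every move from 20 reaches a W position, so the mover loses.

Noah wins.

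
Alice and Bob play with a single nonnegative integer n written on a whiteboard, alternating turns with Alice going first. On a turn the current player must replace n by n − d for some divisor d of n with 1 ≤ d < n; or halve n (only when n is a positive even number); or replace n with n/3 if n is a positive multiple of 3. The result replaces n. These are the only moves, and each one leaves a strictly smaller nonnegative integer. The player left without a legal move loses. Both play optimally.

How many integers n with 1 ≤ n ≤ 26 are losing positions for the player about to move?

Use the standard recursion: the mover loses at a terminal position; elsewhere, the mover wins exactly when some move hands the opponent an L position.
n=0: no move → L
n=1: no move → L
n=2: reaches L-position 1 → W
n=3: reaches L-position 1 → W
n=4: only reaches 2(W), 3(W), all W → L
n=5: reaches L-position 4 → W
n=6: reaches L-position 4 → W
n=7: only reaches 6(W), which is W → L
n=8: reaches L-position 4 → W
n=9: only reaches 3(W), 6(W), 8(W), all W → L
n=10: reaches L-position 9 → W
n=11: only reaches 10(W), which is W → L
n=12: reaches L-position 4 → W
n=13: only reaches 12(W), which is W → L
n=14: reaches L-position 7 → W
n=15: only reaches 5(W), 10(W), 12(W), 14(W), all W → L
n=16: reaches L-position 15 → W
n=17: only reaches 16(W), which is W → L
n=18: reaches L-position 9 → W
n=19: only reaches 18(W), which is W → L
n=20: reaches L-position 15 → W
n=21: reaches L-position 7 → W
n=22: reaches L-position 11 → W
n=23: only reaches 22(W), which is W → L
n=24: reaches L-position 23 → W
n=25: only reaches 20(W), 24(W), all W → L
n=26: reaches L-position 13 → W
L entries with 1 ≤ n ≤ 26 (n=0 is outside the asked range and is not counted): n = 1, 4, 7, 9, 11, 13, 15, 17, 19, 23, 25; that makes 11.

11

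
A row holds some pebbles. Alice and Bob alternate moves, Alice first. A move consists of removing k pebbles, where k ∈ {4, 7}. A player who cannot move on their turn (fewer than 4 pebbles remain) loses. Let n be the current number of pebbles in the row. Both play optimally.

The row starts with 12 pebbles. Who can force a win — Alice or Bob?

Build the W/L table. Terminal = L. A non-terminal position is W if it has a move to some L; otherwise it is L.
n=0: no move → L
n=1: no move → L
n=2: no move → L
n=3: no move → L
n=4: reaches L-position 0 → W
n=5: reaches L-position 1 → W
n=6: reaches L-position 2 → W
n=7: reaches L-position 3 → W
n=8: reaches L-position 1 → W
n=9: reaches L-position 2 → W
n=10: reaches L-position 3 → W
n=11: only reaches 7(W), 4(W), all W → L
n=12: only reaches 8(W), 5(W), all W → L
The starting position 12 is L: whatever Alice does, the opponent receives a W position.

Bob wins.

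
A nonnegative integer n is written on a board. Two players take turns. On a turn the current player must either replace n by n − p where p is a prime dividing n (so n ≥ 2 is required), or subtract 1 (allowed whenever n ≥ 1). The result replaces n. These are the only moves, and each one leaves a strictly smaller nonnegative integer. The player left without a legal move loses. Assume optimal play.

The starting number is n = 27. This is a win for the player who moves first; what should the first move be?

Move to 24.

Label each position W (a win for the player to move) or L (a loss). A position with no legal move is L; any other position is W exactly when some move reaches an L, and L when every move reaches a W.
n=0: no move → L
n=1: can move to 0, which is L ⇒ W
n=2: can move to 0, which is L ⇒ W
n=3: can move to 0, which is L ⇒ W
n=4: moves to 2(W), 3(W); every one is W ⇒ L
n=5: can move to 0, which is L ⇒ W
n=6: can move to 4, which is L ⇒ W
n=7: can move to 0, which is L ⇒ W
n=8: moves to 6(W), 7(W); every one is W ⇒ L
n=9: can move to 8, which is L ⇒ W
n=10: can move to 8, which is L ⇒ W
n=11: can move to 0, which is L ⇒ W
n=12: moves to 9(W), 10(W), 11(W); every one is W ⇒ L
n=13: can move to 0, which is L ⇒ W
n=14: can move to 12, which is L ⇒ W
n=15: can move to 12, which is L ⇒ W
n=16: moves to 14(W), 15(W); every one is W ⇒ L
n=17: can move to 0, which is L ⇒ W
n=18: can move to 16, which is L ⇒ W
n=19: can move to 0, which is L ⇒ W
n=20: moves to 15(W), 18(W), 19(W); every one is W ⇒ L
n=21: can move to 20, which is L ⇒ W
n=22: can move to 20, which is L ⇒ W
n=23: can move to 0, which is L ⇒ W
n=24: moves to 21(W), 22(W), 23(W); every one is W ⇒ L
n=25: can move to 20, which is L ⇒ W
n=26: can move to 24, which is L ⇒ W
n=27: can move to 24, which is L ⇒ W
From 27, the L positions reachable in one move are: 24.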